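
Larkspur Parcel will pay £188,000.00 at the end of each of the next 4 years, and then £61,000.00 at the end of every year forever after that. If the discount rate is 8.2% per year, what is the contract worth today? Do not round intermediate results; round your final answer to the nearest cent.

PV of 4-year annuity: £188,000.00 × [1 − (1+0.082)^−4] / 0.082 = 619917.84661
Perpetuity value at year 4: £61,000.00 / 0.082 = 743902.43902
PV of perpetuity: 743902.43902 / (1+0.082)^4 = 542758.88241
Total PV = 619917.84661 + 542758.88241 = 1162676.72902

£1162676.73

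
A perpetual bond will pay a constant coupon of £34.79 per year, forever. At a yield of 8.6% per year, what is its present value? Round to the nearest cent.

£404.53

Level perpetuity: PV = C / r = £34.79 / 0.086 = £404.53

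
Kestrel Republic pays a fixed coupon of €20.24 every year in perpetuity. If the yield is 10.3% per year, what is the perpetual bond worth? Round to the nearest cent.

Level perpetuity: PV = C / r = €20.24 / 0.103 = €196.50

€196.50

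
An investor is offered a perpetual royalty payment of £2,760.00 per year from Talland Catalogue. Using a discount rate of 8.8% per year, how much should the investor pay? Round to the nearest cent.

£31363.64

Level perpetuity: PV = C / r = £2,760.00 / 0.088 = £31,363.64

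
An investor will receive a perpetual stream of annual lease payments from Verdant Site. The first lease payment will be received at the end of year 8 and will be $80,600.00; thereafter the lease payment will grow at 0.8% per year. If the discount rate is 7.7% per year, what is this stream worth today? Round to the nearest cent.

Value at end of year 7: C₁ / (r − g) = $80,600.00 / (0.077 − 0.008) = $1,168,115.9420
Discount to today: PV = $1,168,115.9420 / (1 + 0.077)^7 = $1,168,115.9420 / 1.680776 = $694,985.95

$694985.95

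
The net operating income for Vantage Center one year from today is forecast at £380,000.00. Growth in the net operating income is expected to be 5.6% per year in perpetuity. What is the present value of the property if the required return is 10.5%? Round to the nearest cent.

Growing perpetuity: P = D₁ / (r − g) = £380,000.0000 / (0.105 − 0.056) = £7,755,102.04

£7755102.04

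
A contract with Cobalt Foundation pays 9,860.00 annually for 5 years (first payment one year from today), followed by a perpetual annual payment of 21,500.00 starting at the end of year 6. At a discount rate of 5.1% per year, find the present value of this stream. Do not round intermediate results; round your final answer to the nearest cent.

371312.52

PV of 5-year annuity: 9,860.00 × [1 − (1+0.051)^−5] / 0.051 = 42570.89296
Perpetuity value at year 5: 21,500.00 / 0.051 = 421568.62745
PV of perpetuity: 421568.62745 / (1+0.051)^5 = 328741.62961
Total PV = 42570.89296 + 328741.62961 = 371312.52258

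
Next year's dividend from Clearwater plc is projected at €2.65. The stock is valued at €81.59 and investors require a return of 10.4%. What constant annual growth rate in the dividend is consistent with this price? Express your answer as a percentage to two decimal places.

7.15%

P = D₁/(r−g) ⇒ g = r − D₁/P = 0.104 − €2.65/€81.59 = 0.071521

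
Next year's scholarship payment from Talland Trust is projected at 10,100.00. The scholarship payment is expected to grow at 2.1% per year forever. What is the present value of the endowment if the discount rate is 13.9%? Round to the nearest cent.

85593.22

Growing perpetuity: P = D₁ / (r − g) = 10,100.0000 / (0.139 − 0.021) = 85,593.22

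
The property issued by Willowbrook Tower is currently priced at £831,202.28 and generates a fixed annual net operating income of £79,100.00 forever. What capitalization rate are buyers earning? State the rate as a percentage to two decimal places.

P = C/r ⇒ r = C/P = £79,100.00/£831,202.28 = 0.095163

9.52%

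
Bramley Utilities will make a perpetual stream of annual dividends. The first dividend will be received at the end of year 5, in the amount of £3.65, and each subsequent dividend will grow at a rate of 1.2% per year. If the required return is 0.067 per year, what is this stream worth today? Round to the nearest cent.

Value at end of year 4: C₁ / (r − g) = £3.65 / (0.067 − 0.012) = £66.3636
Discount to today: PV = £66.3636 / (1 + 0.067)^4 = £66.3636 / 1.296157 = £51.20

£51.20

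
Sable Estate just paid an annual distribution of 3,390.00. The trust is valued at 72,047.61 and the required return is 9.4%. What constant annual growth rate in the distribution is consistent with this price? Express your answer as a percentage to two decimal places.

4.48%

P = D₀(1+g)/(r−g) ⇒ P(r−g) = D₀(1+g) ⇒ g(P+D₀) = P·r − D₀
g = (P·r − D₀)/(P + D₀) = (72,047.61×0.094 − 3,390.00) / (72,047.61 + 3,390.00) = 0.044838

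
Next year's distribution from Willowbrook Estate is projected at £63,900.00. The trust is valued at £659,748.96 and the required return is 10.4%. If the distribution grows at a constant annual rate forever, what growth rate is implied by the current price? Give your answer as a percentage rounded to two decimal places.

P = D₁/(r−g) ⇒ g = r − D₁/P = 0.104 − £63,900.00/£659,748.96 = 0.007145

0.71%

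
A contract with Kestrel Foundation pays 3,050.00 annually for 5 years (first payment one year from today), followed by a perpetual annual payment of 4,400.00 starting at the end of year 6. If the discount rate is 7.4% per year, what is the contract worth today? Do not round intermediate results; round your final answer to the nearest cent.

PV of 5-year annuity: 3,050.00 × [1 − (1+0.074)^−5] / 0.074 = 12372.79895
Perpetuity value at year 5: 4,400.00 / 0.074 = 59459.45946
PV of perpetuity: 59459.45946 / (1+0.074)^5 = 41610.17573
Total PV = 12372.79895 + 41610.17573 = 53982.97468

53982.97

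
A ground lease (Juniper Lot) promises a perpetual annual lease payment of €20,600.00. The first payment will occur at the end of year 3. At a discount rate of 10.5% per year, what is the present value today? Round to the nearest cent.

€160676.87

Value at end of year 2: C / r = €20,600.00 / 0.105 = €196,190.4762
Discount to today: PV = €196,190.4762 / (1 + 0.105)^2 = €196,190.4762 / 1.221025 = €160,676.87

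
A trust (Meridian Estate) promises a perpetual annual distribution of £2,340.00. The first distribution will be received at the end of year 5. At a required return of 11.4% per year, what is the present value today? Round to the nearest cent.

Value at end of year 4: C / r = £2,340.00 / 0.114 = £20,526.3158
Discount to today: PV = £20,526.3158 / (1 + 0.114)^4 = £20,526.3158 / 1.540071 = £13,328.16

£13328.16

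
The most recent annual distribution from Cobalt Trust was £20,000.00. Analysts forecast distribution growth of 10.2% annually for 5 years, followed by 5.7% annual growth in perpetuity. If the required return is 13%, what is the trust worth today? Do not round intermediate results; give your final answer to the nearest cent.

D_1 = 22040.00000
D_2 = 24288.08000
D_3 = 26765.46416
D_4 = 29495.54150
D_5 = 32504.08674
Terminal value at year 5: TV = D_5×(1+g_2)/(r−g_2) = 34356.81968/0.073 = 470641.36550
P_0 = D_1/(1+r)^1 + D_2/(1+r)^2 + D_3/(1+r)^3 + D_4/(1+r)^4 + D_5/(1+r)^5 + TV/(1+r)^5
    = 19504.42478 + 19021.12930 + 18549.80928 + 18090.16799 + 17641.91604 + 255445.27742 = 348252.72480

£348252.72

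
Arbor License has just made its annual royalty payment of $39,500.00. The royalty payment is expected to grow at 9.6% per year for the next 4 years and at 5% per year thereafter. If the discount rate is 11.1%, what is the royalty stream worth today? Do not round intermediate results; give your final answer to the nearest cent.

D_1 = 43292.00000
D_2 = 47448.03200
D_3 = 52003.04307
D_4 = 56995.33521
Terminal value at year 4: TV = D_4×(1+g_2)/(r−g_2) = 59845.10197/0.061 = 981067.24536
P_0 = D_1/(1+r)^1 + D_2/(1+r)^2 + D_3/(1+r)^3 + D_4/(1+r)^4 + TV/(1+r)^4
    = 38966.69667 + 38440.59365 + 37921.59374 + 37409.60103 + 643935.75535 = 796674.24044

$796674.24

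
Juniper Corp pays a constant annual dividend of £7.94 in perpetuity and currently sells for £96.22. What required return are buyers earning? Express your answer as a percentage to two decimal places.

8.25%

P = C/r ⇒ r = C/P = £7.94/£96.22 = 0.082519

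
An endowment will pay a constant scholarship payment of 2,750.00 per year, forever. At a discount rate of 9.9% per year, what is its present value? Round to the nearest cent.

27777.78

Level perpetuity: PV = C / r = 2,750.00 / 0.099 = 27,777.78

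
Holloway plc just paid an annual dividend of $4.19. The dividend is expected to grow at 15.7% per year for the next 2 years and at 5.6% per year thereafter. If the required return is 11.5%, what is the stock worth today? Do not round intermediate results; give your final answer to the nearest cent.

$89.61

D_1 = 4.84783
D_2 = 5.60894
Terminal value at year 2: TV = D_2×(1+g_2)/(r−g_2) = 5.92304/0.059 = 100.39051
P_0 = D_1/(1+r)^1 + D_2/(1+r)^2 + TV/(1+r)^2
    = 4.34783 + 4.51160 + 80.75007 = 89.60950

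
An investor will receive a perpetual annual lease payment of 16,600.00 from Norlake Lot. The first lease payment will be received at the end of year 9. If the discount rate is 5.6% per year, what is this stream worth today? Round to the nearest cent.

Value at end of year 8: C / r = 16,600.00 / 0.056 = 296,428.5714
Discount to today: PV = 296,428.5714 / (1 + 0.056)^8 = 296,428.5714 / 1.546363 = 191,694.09

191694.09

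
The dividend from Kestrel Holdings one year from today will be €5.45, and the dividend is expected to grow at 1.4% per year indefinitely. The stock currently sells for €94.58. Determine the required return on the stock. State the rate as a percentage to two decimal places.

7.16%

P = D₁/(r − g) ⇒ r = D₁/P + g = €5.4500/€94.58 + 0.014 = 0.057623 + 0.014 = 0.071623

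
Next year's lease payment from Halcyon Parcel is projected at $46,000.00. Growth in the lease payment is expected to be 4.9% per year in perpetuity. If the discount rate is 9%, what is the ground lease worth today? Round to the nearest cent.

Growing perpetuity: P = D₁ / (r − g) = $46,000.0000 / (0.09 − 0.049) = $1,121,951.22

$1121951.22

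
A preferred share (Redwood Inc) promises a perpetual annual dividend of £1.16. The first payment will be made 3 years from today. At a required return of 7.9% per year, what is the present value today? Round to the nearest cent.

Value at end of year 2: C / r = £1.16 / 0.079 = £14.6835
Discount to today: PV = £14.6835 / (1 + 0.079)^2 = £14.6835 / 1.164241 = £12.61

£12.61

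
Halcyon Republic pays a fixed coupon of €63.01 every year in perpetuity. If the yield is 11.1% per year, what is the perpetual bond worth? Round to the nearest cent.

Level perpetuity: PV = C / r = €63.01 / 0.111 = €567.66

€567.66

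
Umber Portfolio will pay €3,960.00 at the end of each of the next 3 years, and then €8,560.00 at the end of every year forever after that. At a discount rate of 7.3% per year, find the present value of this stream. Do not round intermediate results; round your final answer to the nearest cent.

PV of 3-year annuity: €3,960.00 × [1 − (1+0.073)^−3] / 0.073 = 10335.59229
Perpetuity value at year 3: €8,560.00 / 0.073 = 117260.27397
PV of perpetuity: 117260.27397 / (1+0.073)^3 = 94918.69063
Total PV = 10335.59229 + 94918.69063 = 105254.28293

€105254.28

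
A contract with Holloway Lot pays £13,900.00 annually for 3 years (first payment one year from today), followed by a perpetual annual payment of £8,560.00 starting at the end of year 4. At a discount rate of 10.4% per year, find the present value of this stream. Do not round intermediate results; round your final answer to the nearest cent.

PV of 3-year annuity: £13,900.00 × [1 − (1+0.104)^−3] / 0.104 = 34325.26297
Perpetuity value at year 3: £8,560.00 / 0.104 = 82307.69231
PV of perpetuity: 82307.69231 / (1+0.104)^3 = 61169.25698
Total PV = 34325.26297 + 61169.25698 = 95494.51995

£95494.52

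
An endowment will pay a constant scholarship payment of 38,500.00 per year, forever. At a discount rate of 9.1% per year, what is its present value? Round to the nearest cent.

Level perpetuity: PV = C / r = 38,500.00 / 0.091 = 423,076.92

423076.92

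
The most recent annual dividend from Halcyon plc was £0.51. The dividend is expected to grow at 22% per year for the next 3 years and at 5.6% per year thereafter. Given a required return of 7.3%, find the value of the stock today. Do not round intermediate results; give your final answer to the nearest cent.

D_1 = 0.62220
D_2 = 0.75908
D_3 = 0.92608
Terminal value at year 3: TV = D_3×(1+g_2)/(r−g_2) = 0.97794/0.017 = 57.52606
P_0 = D_1/(1+r)^1 + D_2/(1+r)^2 + D_3/(1+r)^3 + TV/(1+r)^3
    = 0.57987 + 0.65931 + 0.74964 + 46.56563 = 48.55445

£48.55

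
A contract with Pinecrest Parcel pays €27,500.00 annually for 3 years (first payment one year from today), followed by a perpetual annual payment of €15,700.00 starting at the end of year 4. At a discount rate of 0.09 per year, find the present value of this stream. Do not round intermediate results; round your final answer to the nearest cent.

€204313.72

PV of 3-year annuity: €27,500.00 × [1 − (1+0.09)^−3] / 0.09 = 69610.60331
Perpetuity value at year 3: €15,700.00 / 0.09 = 174444.44444
PV of perpetuity: 174444.44444 / (1+0.09)^3 = 134703.11819
Total PV = 69610.60331 + 134703.11819 = 204313.72150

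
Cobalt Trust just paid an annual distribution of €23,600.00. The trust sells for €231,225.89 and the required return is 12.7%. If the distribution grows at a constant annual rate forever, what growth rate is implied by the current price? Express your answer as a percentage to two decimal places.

P = D₀(1+g)/(r−g) ⇒ P(r−g) = D₀(1+g) ⇒ g(P+D₀) = P·r − D₀
g = (P·r − D₀)/(P + D₀) = (€231,225.89×0.127 − €23,600.00) / (€231,225.89 + €23,600.00) = 0.022626

2.26%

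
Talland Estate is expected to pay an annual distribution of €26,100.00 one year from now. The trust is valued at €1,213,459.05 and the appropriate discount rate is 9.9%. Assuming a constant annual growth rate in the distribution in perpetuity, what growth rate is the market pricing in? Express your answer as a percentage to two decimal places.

P = D₁/(r−g) ⇒ g = r − D₁/P = 0.099 − €26,100.00/€1,213,459.05 = 0.077491

7.75%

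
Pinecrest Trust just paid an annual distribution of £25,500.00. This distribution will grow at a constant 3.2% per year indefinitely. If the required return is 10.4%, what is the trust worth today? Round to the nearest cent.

D₁ = D₀ × (1 + g) = £25,500.00 × 1.032 = £26,316.0000
Growing perpetuity: P = D₁ / (r − g) = £26,316.0000 / (0.104 − 0.032) = £365,500.00

£365500.00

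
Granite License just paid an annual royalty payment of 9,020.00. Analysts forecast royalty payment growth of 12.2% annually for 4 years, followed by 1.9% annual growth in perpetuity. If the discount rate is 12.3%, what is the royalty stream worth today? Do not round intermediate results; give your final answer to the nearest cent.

D_1 = 10120.44000
D_2 = 11355.13368
D_3 = 12740.45999
D_4 = 14294.79611
Terminal value at year 4: TV = D_4×(1+g_2)/(r−g_2) = 14566.39723/0.104 = 140061.51186
P_0 = D_1/(1+r)^1 + D_2/(1+r)^2 + D_3/(1+r)^3 + D_4/(1+r)^4 + TV/(1+r)^4
    = 9011.96794 + 9003.94304 + 8995.92528 + 8987.91466 + 88064.27922 = 124064.03014

124064.03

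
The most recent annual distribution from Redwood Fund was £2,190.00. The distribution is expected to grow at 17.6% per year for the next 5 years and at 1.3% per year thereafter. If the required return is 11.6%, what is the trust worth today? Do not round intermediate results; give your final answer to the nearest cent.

D_1 = 2575.44000
D_2 = 3028.71744
D_3 = 3561.77171
D_4 = 4188.64353
D_5 = 4925.84479
Terminal value at year 5: TV = D_5×(1+g_2)/(r−g_2) = 4989.88077/0.103 = 48445.44441
P_0 = D_1/(1+r)^1 + D_2/(1+r)^2 + D_3/(1+r)^3 + D_4/(1+r)^4 + D_5/(1+r)^5 + TV/(1+r)^5
    = 2307.74194 + 2431.81408 + 2562.55678 + 2700.32864 + 2845.50760 + 27985.42916 = 40833.37820

£40833.38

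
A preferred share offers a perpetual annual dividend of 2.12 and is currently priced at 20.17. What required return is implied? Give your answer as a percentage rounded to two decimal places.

P = C/r ⇒ r = C/P = 2.12/20.17 = 0.105107

10.51%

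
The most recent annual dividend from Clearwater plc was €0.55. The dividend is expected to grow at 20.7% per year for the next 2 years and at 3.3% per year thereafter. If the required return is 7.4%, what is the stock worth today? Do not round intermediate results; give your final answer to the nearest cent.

D_1 = 0.66385
D_2 = 0.80127
Terminal value at year 2: TV = D_2×(1+g_2)/(r−g_2) = 0.82771/0.041 = 20.18802
P_0 = D_1/(1+r)^1 + D_2/(1+r)^2 + TV/(1+r)^2
    = 0.61811 + 0.69465 + 17.50190 = 18.81466

€18.81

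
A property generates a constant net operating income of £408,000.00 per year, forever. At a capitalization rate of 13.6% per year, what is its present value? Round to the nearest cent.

Level perpetuity: PV = C / r = £408,000.00 / 0.136 = £3,000,000.00

£3000000.00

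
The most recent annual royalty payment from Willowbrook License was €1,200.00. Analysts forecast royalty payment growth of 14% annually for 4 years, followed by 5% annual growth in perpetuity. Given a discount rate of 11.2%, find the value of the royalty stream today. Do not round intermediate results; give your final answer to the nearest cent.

D_1 = 1368.00000
D_2 = 1559.52000
D_3 = 1777.85280
D_4 = 2026.75219
Terminal value at year 4: TV = D_4×(1+g_2)/(r−g_2) = 2128.08980/0.062 = 34324.02906
P_0 = D_1/(1+r)^1 + D_2/(1+r)^2 + D_3/(1+r)^3 + D_4/(1+r)^4 + TV/(1+r)^4
    = 1230.21583 + 1261.19248 + 1292.94913 + 1325.50540 + 22448.07538 = 27557.93822

€27557.94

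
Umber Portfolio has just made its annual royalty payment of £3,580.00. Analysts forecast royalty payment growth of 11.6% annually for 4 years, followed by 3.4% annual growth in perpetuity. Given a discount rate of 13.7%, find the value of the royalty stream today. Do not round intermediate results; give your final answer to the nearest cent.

D_1 = 3995.28000
D_2 = 4458.73248
D_3 = 4975.94545
D_4 = 5553.15512
Terminal value at year 4: TV = D_4×(1+g_2)/(r−g_2) = 5741.96239/0.103 = 55747.20771
P_0 = D_1/(1+r)^1 + D_2/(1+r)^2 + D_3/(1+r)^3 + D_4/(1+r)^4 + TV/(1+r)^4
    = 3513.87863 + 3448.97849 + 3385.27705 + 3322.75214 + 33356.56031 = 47027.44662

£47027.45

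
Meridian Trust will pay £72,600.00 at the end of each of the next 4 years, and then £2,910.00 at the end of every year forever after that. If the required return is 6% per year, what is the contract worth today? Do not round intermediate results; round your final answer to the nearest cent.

PV of 4-year annuity: £72,600.00 × [1 − (1+0.06)^−4] / 0.06 = 251566.66748
Perpetuity value at year 4: £2,910.00 / 0.06 = 48500.00000
PV of perpetuity: 48500.00000 / (1+0.06)^4 = 38416.54267
Total PV = 251566.66748 + 38416.54267 = 289983.21015

£289983.21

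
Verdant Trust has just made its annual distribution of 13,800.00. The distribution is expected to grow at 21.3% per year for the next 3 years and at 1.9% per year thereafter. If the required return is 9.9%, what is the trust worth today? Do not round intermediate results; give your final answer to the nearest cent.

286946.63

D_1 = 16739.40000
D_2 = 20304.89220
D_3 = 24629.83424
Terminal value at year 3: TV = D_3×(1+g_2)/(r−g_2) = 25097.80109/0.08 = 313722.51361
P_0 = D_1/(1+r)^1 + D_2/(1+r)^2 + D_3/(1+r)^3 + TV/(1+r)^3
    = 15231.48317 + 16811.45503 + 18555.31843 + 236348.36850 = 286946.62513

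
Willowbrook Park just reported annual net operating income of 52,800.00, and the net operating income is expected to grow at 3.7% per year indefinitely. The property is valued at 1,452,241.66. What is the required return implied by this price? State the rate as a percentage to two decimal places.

D₁ = 52,800.00 × 1.037 = 54,753.6000
P = D₁/(r − g) ⇒ r = D₁/P + g = 54,753.6000/1,452,241.66 + 0.037 = 0.037703 + 0.037 = 0.074703

7.47%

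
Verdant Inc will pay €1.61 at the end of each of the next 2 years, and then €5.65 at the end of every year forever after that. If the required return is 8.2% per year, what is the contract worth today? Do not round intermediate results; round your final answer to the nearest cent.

PV of 2-year annuity: €1.61 × [1 − (1+0.082)^−2] / 0.082 = 2.86320
Perpetuity value at year 2: €5.65 / 0.082 = 68.90244
PV of perpetuity: 68.90244 / (1+0.082)^2 = 58.85455
Total PV = 2.86320 + 58.85455 = 61.71776

€61.72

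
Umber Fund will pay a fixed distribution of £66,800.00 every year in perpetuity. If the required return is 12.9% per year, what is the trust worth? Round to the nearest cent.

£517829.46

Level perpetuity: PV = C / r = £66,800.00 / 0.129 = £517,829.46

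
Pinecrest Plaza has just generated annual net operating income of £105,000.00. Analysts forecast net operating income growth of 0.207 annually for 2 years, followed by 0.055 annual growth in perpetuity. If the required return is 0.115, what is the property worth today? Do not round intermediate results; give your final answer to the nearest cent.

D_1 = 126735.00000
D_2 = 152969.14500
Terminal value at year 2: TV = D_2×(1+g_2)/(r−g_2) = 161382.44797/0.06 = 2689707.46625
P_0 = D_1/(1+r)^1 + D_2/(1+r)^2 + TV/(1+r)^2
    = 113663.67713 + 123042.20475 + 2163492.10018 = 2400197.98206

£2400197.98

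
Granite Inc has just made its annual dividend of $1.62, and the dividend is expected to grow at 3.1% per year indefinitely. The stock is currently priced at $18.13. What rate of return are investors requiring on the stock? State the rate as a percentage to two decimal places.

12.31%

D₁ = $1.62 × 1.031 = $1.6702
P = D₁/(r − g) ⇒ r = D₁/P + g = $1.6702/$18.13 + 0.031 = 0.092125 + 0.031 = 0.123125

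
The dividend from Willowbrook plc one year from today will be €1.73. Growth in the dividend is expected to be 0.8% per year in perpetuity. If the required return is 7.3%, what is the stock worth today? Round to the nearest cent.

Growing perpetuity: P = D₁ / (r − g) = €1.7300 / (0.073 − 0.008) = €26.62

€26.62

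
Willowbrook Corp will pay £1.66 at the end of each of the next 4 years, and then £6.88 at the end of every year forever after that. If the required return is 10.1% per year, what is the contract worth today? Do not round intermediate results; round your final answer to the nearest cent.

£51.61

PV of 4-year annuity: £1.66 × [1 − (1+0.101)^−4] / 0.101 = 5.25061
Perpetuity value at year 4: £6.88 / 0.101 = 68.11881
PV of perpetuity: 68.11881 / (1+0.101)^4 = 46.35726
Total PV = 5.25061 + 46.35726 = 51.60787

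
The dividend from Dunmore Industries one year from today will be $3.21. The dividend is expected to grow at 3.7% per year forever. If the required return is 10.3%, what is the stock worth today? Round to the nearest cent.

Growing perpetuity: P = D₁ / (r − g) = $3.2100 / (0.103 − 0.037) = $48.64

$48.64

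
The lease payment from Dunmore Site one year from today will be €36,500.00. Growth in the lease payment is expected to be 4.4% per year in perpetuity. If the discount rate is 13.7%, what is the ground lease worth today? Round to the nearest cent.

Growing perpetuity: P = D₁ / (r − g) = €36,500.0000 / (0.137 − 0.044) = €392,473.12

€392473.12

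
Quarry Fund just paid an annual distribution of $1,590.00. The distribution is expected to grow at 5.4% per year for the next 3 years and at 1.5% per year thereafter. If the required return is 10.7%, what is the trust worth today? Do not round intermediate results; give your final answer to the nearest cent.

D_1 = 1675.86000
D_2 = 1766.35644
D_3 = 1861.73969
Terminal value at year 3: TV = D_3×(1+g_2)/(r−g_2) = 1889.66578/0.092 = 20539.84547
P_0 = D_1/(1+r)^1 + D_2/(1+r)^2 + D_3/(1+r)^3 + TV/(1+r)^3
    = 1513.87534 + 1441.39531 + 1372.38542 + 15140.99128 = 19468.64734

$19468.65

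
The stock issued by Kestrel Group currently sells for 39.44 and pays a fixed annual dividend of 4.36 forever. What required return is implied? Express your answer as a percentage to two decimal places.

P = C/r ⇒ r = C/P = 4.36/39.44 = 0.110548

11.05%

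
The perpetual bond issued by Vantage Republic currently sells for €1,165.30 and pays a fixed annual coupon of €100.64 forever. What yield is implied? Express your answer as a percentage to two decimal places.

8.64%

P = C/r ⇒ r = C/P = €100.64/€1,165.30 = 0.086364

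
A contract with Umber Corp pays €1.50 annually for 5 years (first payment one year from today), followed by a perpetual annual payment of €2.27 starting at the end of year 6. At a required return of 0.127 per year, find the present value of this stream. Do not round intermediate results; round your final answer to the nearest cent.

PV of 5-year annuity: €1.50 × [1 − (1+0.127)^−5] / 0.127 = 5.31470
Perpetuity value at year 5: €2.27 / 0.127 = 17.87402
PV of perpetuity: 17.87402 / (1+0.127)^5 = 9.83111
Total PV = 5.31470 + 9.83111 = 15.14581

€15.15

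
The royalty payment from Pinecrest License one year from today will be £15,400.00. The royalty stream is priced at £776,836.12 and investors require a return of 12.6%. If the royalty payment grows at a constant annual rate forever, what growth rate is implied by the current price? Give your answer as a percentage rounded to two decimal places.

P = D₁/(r−g) ⇒ g = r − D₁/P = 0.126 − £15,400.00/£776,836.12 = 0.106176

10.62%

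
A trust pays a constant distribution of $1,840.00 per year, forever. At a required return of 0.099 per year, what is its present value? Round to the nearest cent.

Level perpetuity: PV = C / r = $1,840.00 / 0.099 = $18,585.86

$18585.86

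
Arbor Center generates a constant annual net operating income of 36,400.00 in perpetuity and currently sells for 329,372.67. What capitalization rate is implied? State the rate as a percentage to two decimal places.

P = C/r ⇒ r = C/P = 36,400.00/329,372.67 = 0.110513

11.05%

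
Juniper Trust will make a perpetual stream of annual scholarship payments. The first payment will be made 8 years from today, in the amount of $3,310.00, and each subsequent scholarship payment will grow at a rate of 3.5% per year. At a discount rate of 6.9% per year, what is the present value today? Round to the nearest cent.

Value at end of year 7: C₁ / (r − g) = $3,310.00 / (0.069 − 0.035) = $97,352.9412
Discount to today: PV = $97,352.9412 / (1 + 0.069)^7 = $97,352.9412 / 1.595306 = $61,024.63

$61024.63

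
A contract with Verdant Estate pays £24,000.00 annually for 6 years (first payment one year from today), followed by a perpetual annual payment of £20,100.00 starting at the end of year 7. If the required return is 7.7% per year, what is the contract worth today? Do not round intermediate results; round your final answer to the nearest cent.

PV of 6-year annuity: £24,000.00 × [1 − (1+0.077)^−6] / 0.077 = 111966.13217
Perpetuity value at year 6: £20,100.00 / 0.077 = 261038.96104
PV of perpetuity: 261038.96104 / (1+0.077)^6 = 167267.32534
Total PV = 111966.13217 + 167267.32534 = 279233.45752

£279233.46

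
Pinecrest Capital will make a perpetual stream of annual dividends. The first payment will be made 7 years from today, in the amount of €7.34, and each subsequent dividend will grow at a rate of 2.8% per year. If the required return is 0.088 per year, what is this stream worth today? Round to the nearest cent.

Value at end of year 6: C₁ / (r − g) = €7.34 / (0.088 − 0.028) = €122.3333
Discount to today: PV = €122.3333 / (1 + 0.088)^6 = €122.3333 / 1.658721 = €73.75

€73.75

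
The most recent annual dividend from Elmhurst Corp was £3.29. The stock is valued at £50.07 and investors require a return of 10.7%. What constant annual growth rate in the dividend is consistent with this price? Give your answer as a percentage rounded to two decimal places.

P = D₀(1+g)/(r−g) ⇒ P(r−g) = D₀(1+g) ⇒ g(P+D₀) = P·r − D₀
g = (P·r − D₀)/(P + D₀) = (£50.07×0.107 − £3.29) / (£50.07 + £3.29) = 0.038746

3.87%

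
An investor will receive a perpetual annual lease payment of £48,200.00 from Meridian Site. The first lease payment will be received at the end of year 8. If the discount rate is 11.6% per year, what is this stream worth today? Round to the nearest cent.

Value at end of year 7: C / r = £48,200.00 / 0.116 = £415,517.2414
Discount to today: PV = £415,517.2414 / (1 + 0.116)^7 = £415,517.2414 / 2.156003 = £192,725.72

£192725.72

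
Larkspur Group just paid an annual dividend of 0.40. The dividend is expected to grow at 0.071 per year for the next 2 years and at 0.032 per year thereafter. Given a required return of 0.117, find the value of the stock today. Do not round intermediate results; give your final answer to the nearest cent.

5.22

D_1 = 0.42840
D_2 = 0.45882
Terminal value at year 2: TV = D_2×(1+g_2)/(r−g_2) = 0.47350/0.085 = 5.57057
P_0 = D_1/(1+r)^1 + D_2/(1+r)^2 + TV/(1+r)^2
    = 0.38353 + 0.36773 + 4.46471 = 5.21597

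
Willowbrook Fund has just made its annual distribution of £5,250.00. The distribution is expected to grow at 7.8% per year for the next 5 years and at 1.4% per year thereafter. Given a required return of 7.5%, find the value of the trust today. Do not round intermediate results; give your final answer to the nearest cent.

D_1 = 5659.50000
D_2 = 6100.94100
D_3 = 6576.81440
D_4 = 7089.80592
D_5 = 7642.81078
Terminal value at year 5: TV = D_5×(1+g_2)/(r−g_2) = 7749.81013/0.061 = 127046.06777
P_0 = D_1/(1+r)^1 + D_2/(1+r)^2 + D_3/(1+r)^3 + D_4/(1+r)^4 + D_5/(1+r)^5 + TV/(1+r)^5
    = 5264.65116 + 5279.34321 + 5294.07626 + 5308.85043 + 5323.66583 + 88495.03521 = 114965.62210

£114965.62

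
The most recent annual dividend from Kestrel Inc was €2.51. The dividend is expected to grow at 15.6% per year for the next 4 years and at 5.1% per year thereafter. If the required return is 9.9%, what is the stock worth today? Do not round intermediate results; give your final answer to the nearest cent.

D_1 = 2.90156
D_2 = 3.35420
D_3 = 3.87746
D_4 = 4.48234
Terminal value at year 4: TV = D_4×(1+g_2)/(r−g_2) = 4.71094/0.048 = 98.14463
P_0 = D_1/(1+r)^1 + D_2/(1+r)^2 + D_3/(1+r)^3 + D_4/(1+r)^4 + TV/(1+r)^4
    = 2.64018 + 2.77712 + 2.92115 + 3.07266 + 67.27842 = 78.68953

€78.69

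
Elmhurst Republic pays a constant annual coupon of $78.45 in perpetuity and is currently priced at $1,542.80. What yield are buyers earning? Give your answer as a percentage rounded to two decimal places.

P = C/r ⇒ r = C/P = $78.45/$1,542.80 = 0.050849

5.08%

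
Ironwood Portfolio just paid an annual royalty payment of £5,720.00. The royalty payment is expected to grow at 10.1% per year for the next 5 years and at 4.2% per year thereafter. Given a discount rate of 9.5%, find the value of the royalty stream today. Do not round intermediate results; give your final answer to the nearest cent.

D_1 = 6297.72000
D_2 = 6933.78972
D_3 = 7634.10248
D_4 = 8405.14683
D_5 = 9254.06666
Terminal value at year 5: TV = D_5×(1+g_2)/(r−g_2) = 9642.73746/0.053 = 181938.44268
P_0 = D_1/(1+r)^1 + D_2/(1+r)^2 + D_3/(1+r)^3 + D_4/(1+r)^4 + D_5/(1+r)^5 + TV/(1+r)^5
    = 5751.34247 + 5782.85667 + 5814.54356 + 5846.40407 + 5878.43916 + 115572.33217 = 144645.91809

£144645.92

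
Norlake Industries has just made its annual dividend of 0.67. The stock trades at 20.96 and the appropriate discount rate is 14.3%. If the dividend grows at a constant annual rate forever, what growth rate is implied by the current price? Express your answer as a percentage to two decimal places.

P = D₀(1+g)/(r−g) ⇒ P(r−g) = D₀(1+g) ⇒ g(P+D₀) = P·r − D₀
g = (P·r − D₀)/(P + D₀) = (20.96×0.143 − 0.67) / (20.96 + 0.67) = 0.107595

10.76%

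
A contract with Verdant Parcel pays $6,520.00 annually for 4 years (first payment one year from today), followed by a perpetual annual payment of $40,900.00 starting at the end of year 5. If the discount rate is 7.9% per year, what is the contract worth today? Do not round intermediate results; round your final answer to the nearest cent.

$403596.67

PV of 4-year annuity: $6,520.00 × [1 − (1+0.079)^−4] / 0.079 = 21643.22262
Perpetuity value at year 4: $40,900.00 / 0.079 = 517721.51899
PV of perpetuity: 517721.51899 / (1+0.079)^4 = 381953.45073
Total PV = 21643.22262 + 381953.45073 = 403596.67335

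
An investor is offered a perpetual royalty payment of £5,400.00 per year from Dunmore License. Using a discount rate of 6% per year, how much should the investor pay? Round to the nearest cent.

£90000.00

Level perpetuity: PV = C / r = £5,400.00 / 0.06 = £90,000.00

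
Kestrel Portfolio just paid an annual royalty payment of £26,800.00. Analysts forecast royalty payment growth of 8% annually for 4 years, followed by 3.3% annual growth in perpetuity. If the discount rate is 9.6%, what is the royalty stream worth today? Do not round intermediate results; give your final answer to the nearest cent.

£517675.24

D_1 = 28944.00000
D_2 = 31259.52000
D_3 = 33760.28160
D_4 = 36461.10413
Terminal value at year 4: TV = D_4×(1+g_2)/(r−g_2) = 37664.32056/0.063 = 597846.35816
P_0 = D_1/(1+r)^1 + D_2/(1+r)^2 + D_3/(1+r)^3 + D_4/(1+r)^4 + TV/(1+r)^4
    = 26408.75912 + 26023.22979 + 25643.32863 + 25268.97347 + 414330.94589 = 517675.23690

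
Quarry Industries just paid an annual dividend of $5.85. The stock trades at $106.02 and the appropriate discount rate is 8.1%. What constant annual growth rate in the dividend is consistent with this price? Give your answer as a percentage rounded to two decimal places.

P = D₀(1+g)/(r−g) ⇒ P(r−g) = D₀(1+g) ⇒ g(P+D₀) = P·r − D₀
g = (P·r − D₀)/(P + D₀) = ($106.02×0.081 − $5.85) / ($106.02 + $5.85) = 0.024471

2.45%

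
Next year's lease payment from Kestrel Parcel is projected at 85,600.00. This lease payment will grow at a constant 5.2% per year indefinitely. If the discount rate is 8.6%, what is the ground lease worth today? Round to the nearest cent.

Growing perpetuity: P = D₁ / (r − g) = 85,600.0000 / (0.086 − 0.052) = 2,517,647.06

2517647.06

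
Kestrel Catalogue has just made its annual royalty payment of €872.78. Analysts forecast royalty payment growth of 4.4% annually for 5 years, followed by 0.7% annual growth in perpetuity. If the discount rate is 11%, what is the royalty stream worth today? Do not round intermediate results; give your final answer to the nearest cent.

€9924.86

D_1 = 911.18232
D_2 = 951.27434
D_3 = 993.13041
D_4 = 1036.82815
D_5 = 1082.44859
Terminal value at year 5: TV = D_5×(1+g_2)/(r−g_2) = 1090.02573/0.103 = 10582.77408
P_0 = D_1/(1+r)^1 + D_2/(1+r)^2 + D_3/(1+r)^3 + D_4/(1+r)^4 + D_5/(1+r)^5 + TV/(1+r)^5
    = 820.88497 + 772.07560 + 726.16840 + 682.99082 + 642.38055 + 6280.36133 = 9924.86167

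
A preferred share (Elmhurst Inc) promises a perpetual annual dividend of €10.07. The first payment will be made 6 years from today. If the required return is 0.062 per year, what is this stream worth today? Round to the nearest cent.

€120.23

Value at end of year 5: C / r = €10.07 / 0.062 = €162.4194
Discount to today: PV = €162.4194 / (1 + 0.062)^5 = €162.4194 / 1.350898 = €120.23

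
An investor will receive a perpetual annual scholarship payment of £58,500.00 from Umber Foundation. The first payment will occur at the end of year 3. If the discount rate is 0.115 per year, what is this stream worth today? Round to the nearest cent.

£409174.25

Value at end of year 2: C / r = £58,500.00 / 0.115 = £508,695.6522
Discount to today: PV = £508,695.6522 / (1 + 0.115)^2 = £508,695.6522 / 1.243225 = £409,174.25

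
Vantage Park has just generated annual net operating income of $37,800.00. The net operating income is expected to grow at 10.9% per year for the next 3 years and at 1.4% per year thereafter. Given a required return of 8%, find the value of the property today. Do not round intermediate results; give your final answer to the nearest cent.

$748394.91

D_1 = 41920.20000
D_2 = 46489.50180
D_3 = 51556.85750
Terminal value at year 3: TV = D_3×(1+g_2)/(r−g_2) = 52278.65350/0.066 = 792100.81062
P_0 = D_1/(1+r)^1 + D_2/(1+r)^2 + D_3/(1+r)^3 + TV/(1+r)^3
    = 38815.00000 + 39857.25463 + 40927.49573 + 628795.16161 = 748394.91197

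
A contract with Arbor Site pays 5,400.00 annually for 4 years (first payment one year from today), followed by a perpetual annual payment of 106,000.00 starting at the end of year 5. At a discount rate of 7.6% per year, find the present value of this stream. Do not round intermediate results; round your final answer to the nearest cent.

PV of 4-year annuity: 5,400.00 × [1 − (1+0.076)^−4] / 0.076 = 18045.89317
Perpetuity value at year 4: 106,000.00 / 0.076 = 1394736.84211
PV of perpetuity: 1394736.84211 / (1+0.076)^4 = 1040502.64289
Total PV = 18045.89317 + 1040502.64289 = 1058548.53606

1058548.54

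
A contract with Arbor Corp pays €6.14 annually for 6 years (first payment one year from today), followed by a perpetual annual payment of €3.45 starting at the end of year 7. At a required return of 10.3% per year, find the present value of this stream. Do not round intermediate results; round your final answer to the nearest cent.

€45.11

PV of 6-year annuity: €6.14 × [1 − (1+0.103)^−6] / 0.103 = 26.50783
Perpetuity value at year 6: €3.45 / 0.103 = 33.49515
PV of perpetuity: 33.49515 / (1+0.103)^6 = 18.60068
Total PV = 26.50783 + 18.60068 = 45.10851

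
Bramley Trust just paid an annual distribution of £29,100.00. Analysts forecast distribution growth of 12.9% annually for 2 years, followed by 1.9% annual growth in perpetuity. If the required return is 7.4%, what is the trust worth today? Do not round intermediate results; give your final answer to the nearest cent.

£658524.08

D_1 = 32853.90000
D_2 = 37092.05310
Terminal value at year 2: TV = D_2×(1+g_2)/(r−g_2) = 37796.80211/0.055 = 687214.58380
P_0 = D_1/(1+r)^1 + D_2/(1+r)^2 + TV/(1+r)^2
    = 30590.22346 + 32156.76191 + 595777.09792 = 658524.08329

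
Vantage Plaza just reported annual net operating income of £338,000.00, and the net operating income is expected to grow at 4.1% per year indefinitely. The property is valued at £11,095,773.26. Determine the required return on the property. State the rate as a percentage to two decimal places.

7.27%

D₁ = £338,000.00 × 1.041 = £351,858.0000
P = D₁/(r − g) ⇒ r = D₁/P + g = £351,858.0000/£11,095,773.26 + 0.041 = 0.031711 + 0.041 = 0.072711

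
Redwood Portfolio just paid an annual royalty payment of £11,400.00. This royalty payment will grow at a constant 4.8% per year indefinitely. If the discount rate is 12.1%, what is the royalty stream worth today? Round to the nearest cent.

D₁ = D₀ × (1 + g) = £11,400.00 × 1.048 = £11,947.2000
Growing perpetuity: P = D₁ / (r − g) = £11,947.2000 / (0.121 − 0.048) = £163,660.27

£163660.27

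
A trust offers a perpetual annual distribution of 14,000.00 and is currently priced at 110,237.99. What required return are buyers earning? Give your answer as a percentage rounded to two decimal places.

P = C/r ⇒ r = C/P = 14,000.00/110,237.99 = 0.126998

12.70%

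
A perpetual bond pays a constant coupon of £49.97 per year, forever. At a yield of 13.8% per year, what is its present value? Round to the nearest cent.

£362.10

Level perpetuity: PV = C / r = £49.97 / 0.138 = £362.10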